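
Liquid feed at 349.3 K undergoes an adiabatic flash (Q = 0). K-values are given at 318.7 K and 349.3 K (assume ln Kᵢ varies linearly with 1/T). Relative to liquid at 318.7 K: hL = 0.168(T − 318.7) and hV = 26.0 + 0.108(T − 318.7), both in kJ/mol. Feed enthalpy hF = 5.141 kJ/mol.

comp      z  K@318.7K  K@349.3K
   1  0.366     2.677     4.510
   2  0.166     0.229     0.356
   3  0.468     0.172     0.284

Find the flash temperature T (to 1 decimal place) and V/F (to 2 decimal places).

Adiabatic flash: solve Rachford–Rice at each trial T, then check hF = ψ·hV(T) + (1−ψ)·hL(T).
  T = 318.7 K: K = (2.677, 0.229, 0.172), RR gives ψ = 0.072, H_out = 1.874 kJ/mol
  T = 349.3 K: K = (4.510, 0.356, 0.284), RR gives ψ = 0.344, H_out = 13.454 kJ/mol
  T = 334.0 K: K = (3.516, 0.288, 0.224), RR gives ψ = 0.230, H_out = 8.335 kJ/mol
  T = 326.4 K: K = (3.081, 0.258, 0.197), RR gives ψ = 0.160, H_out = 5.384 kJ/mol
  T = 322.5 K: K = (2.872, 0.243, 0.184), RR gives ψ = 0.118, H_out = 3.689 kJ/mol
  T = 324.4 K: K = (2.972, 0.250, 0.190), RR gives ψ = 0.139, H_out = 4.534 kJ/mol
Linear interpolation between T = 324.4 (H_out = 4.534) and T = 326.4 (H_out = 5.384) on hF = 5.141 gives T ≈ 325.8 K, at which ψ = 0.15.

T = 325.8 K, V/F = 0.15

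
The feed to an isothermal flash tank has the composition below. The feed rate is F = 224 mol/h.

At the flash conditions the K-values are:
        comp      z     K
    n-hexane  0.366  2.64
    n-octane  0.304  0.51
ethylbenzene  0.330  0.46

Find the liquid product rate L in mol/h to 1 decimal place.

Rachford–Rice: g(β) = Σ zᵢ(Kᵢ−1)/(1+β(Kᵢ−1)) = 0.
g(0) = ΣzᵢKᵢ − 1 = 0.273 and g(1) = 1 − Σzᵢ/Kᵢ = -0.452, so a root lies in (0, 1).
Iterate (Newton) starting at β = 0.5:
  β = 0.500: g = -0.1116, g' = -0.606 → β = 0.316
  β = 0.316: g = 0.0044, g' = -0.669 → β = 0.322
Converged at β = 0.322.
Then V = β·F = 0.3224·224 = 72.2 mol/h and L = F − V = 151.8 mol/h.

L = 151.8 mol/h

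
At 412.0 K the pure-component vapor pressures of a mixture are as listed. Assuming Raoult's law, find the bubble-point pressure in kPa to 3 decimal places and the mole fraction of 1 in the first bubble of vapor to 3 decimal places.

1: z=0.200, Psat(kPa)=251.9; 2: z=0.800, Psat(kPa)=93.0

At the bubble point ψ → 0, so ΣzᵢKᵢ = 1 with Kᵢ = Pᵢˢᵃᵗ/P ⇒ P = ΣzᵢPᵢˢᵃᵗ.
P = 0.200·251.9 + 0.800·93.0 = 124.780 kPa
yᵢ = zᵢPᵢˢᵃᵗ/P ⇒ y_1 = 0.200·251.9/124.780 = 0.404

Pbub = 124.780 kPa, y_1 = 0.404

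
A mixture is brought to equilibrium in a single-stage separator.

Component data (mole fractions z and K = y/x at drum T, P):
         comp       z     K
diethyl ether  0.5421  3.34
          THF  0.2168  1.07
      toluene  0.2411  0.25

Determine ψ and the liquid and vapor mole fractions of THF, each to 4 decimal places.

Material balance + equilibrium reduce to Σ zᵢ(Kᵢ−1)/(1+ψ(Kᵢ−1)) = 0.
g(0) = ΣzᵢKᵢ − 1 = 1.1029 and g(1) = 1 − Σzᵢ/Kᵢ = -0.3293, so a root lies in (0, 1).
Iterate (Newton) starting at ψ = 0.41:
  ψ = 0.4100: g = 0.40103, g' = -1.0570 → ψ = 0.7894
  ψ = 0.7894: g = 0.01663, g' = -1.1821 → ψ = 0.8035
  ψ = 0.8035: g = -0.00025, g' = -1.2176 → ψ = 0.8033
Converged at ψ = 0.8033.
Compositions from xᵢ = zᵢ/(1+ψ(Kᵢ−1)), yᵢ = Kᵢxᵢ:
  diethyl ether: x = 0.1882, y = 0.6288
  THF: x = 0.2053, y = 0.2196
  toluene: x = 0.6065, y = 0.1516

ψ = 0.8033, x_THF = 0.2053, y_THF = 0.2196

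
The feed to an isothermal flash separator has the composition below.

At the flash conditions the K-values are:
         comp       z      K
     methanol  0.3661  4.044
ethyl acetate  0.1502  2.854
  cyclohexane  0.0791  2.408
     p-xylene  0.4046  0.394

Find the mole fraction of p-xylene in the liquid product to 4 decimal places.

x_p-xylene = 0.7979

Rachford–Rice: g(ψ) = Σ zᵢ(Kᵢ−1)/(1+ψ(Kᵢ−1)) = 0.
Feasibility: ΣzᵢKᵢ = 2.2591, Σzᵢ/Kᵢ = 1.2029 — both > 1, two phases present.
Newton iteration, ψ⁰ = 0.61:
  ψ = 0.6100: g = 0.19170, g' = -0.9487 → ψ = 0.8121
  ψ = 0.8121: g = 0.00131, g' = -0.9738 → ψ = 0.8134
Converged at ψ = 0.8134.
Compositions from xᵢ = zᵢ/(1+ψ(Kᵢ−1)), yᵢ = Kᵢxᵢ:
  methanol: x = 0.1053, y = 0.4259
  ethyl acetate: x = 0.0599, y = 0.1709
  cyclohexane: x = 0.0369, y = 0.0888
  p-xylene: x = 0.7979, y = 0.3144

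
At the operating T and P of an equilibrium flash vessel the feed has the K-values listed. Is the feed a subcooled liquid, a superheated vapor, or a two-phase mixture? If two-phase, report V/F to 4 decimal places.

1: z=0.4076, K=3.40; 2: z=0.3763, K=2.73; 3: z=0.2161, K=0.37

superheated vapor

ΣzᵢKᵢ = 2.4931; Σzᵢ/Kᵢ = 0.8418.
Since Σzᵢ/Kᵢ < 1 the mixture is above its dew point — single vapor phase.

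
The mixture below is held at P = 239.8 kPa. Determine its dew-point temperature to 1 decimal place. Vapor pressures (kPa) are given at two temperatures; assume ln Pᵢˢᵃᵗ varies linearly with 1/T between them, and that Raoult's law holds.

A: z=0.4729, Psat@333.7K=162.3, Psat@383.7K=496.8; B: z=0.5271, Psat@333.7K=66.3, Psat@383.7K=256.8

Dew-point temperature: Σzᵢ·P/Pᵢˢᵃᵗ(T) = 1. Interpolate ln Pᵢˢᵃᵗ = aᵢ + bᵢ/T.
  T = 333.7 K: ΣzᵢP/Pᵢˢᵃᵗ = 2.6052
  T = 383.7 K: ΣzᵢP/Pᵢˢᵃᵗ = 0.7205
  T = 358.7 K: ΣzᵢP/Pᵢˢᵃᵗ = 1.3081
  T = 371.2 K: ΣzᵢP/Pᵢˢᵃᵗ = 0.9608
  T = 364.9 K: ΣzᵢP/Pᵢˢᵃᵗ = 1.1194
  T = 368.0 K: ΣzᵢP/Pᵢˢᵃᵗ = 1.0376
  T = 369.6 K: ΣzᵢP/Pᵢˢᵃᵗ = 0.9983
Interpolating between 368.0 K and 369.6 K gives T ≈ 369.5 K.

T = 369.5 K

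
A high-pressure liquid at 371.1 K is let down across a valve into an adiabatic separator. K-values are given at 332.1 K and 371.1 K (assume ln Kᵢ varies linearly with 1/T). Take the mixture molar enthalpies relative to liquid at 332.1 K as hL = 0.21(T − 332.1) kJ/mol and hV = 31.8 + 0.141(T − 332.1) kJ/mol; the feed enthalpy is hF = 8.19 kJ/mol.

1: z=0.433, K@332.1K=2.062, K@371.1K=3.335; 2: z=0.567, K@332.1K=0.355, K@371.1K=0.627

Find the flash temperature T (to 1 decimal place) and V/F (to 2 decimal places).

T = 336.8 K, V/F = 0.23

Adiabatic flash: solve Rachford–Rice at each trial T, then check hF = ψ·hV(T) + (1−ψ)·hL(T).
  T = 332.1 K: K = (2.062, 0.355), RR gives ψ = 0.137, H_out = 4.370 kJ/mol
  T = 371.1 K: K = (3.335, 0.627), RR gives ψ = 0.918, H_out = 34.913 kJ/mol
  T = 351.6 K: K = (2.658, 0.479), RR gives ψ = 0.489, H_out = 19.002 kJ/mol
  T = 341.9 K: K = (2.351, 0.415), RR gives ψ = 0.320, H_out = 12.015 kJ/mol
  T = 337.0 K: K = (2.204, 0.384), RR gives ψ = 0.232, H_out = 8.328 kJ/mol
  T = 334.6 K: K = (2.134, 0.370), RR gives ψ = 0.187, H_out = 6.433 kJ/mol
Linear interpolation between T = 334.6 (H_out = 6.433) and T = 337.0 (H_out = 8.328) on hF = 8.19 gives T ≈ 336.8 K, at which ψ = 0.23.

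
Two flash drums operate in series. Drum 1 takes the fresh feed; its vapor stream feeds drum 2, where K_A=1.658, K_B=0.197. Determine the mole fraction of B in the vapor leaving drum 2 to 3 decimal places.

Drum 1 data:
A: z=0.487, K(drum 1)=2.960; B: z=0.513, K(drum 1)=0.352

Drum 1:
Let ψ₁ = V/F and solve Σ zᵢ(Kᵢ−1)/(1+ψ₁(Kᵢ−1)) = 0.
Check two-phase: ΣzᵢKᵢ = 1.622 > 1 and Σzᵢ/Kᵢ = 1.622 > 1, so g(0) = 0.622 > 0 and g(1) = -0.622 < 0.
Newton–Raphson from ψ₁ = 0.3:
  ψ₁ = 0.300: g = 0.1884, g' = -1.074 → ψ₁ = 0.475
  ψ₁ = 0.475: g = 0.0136, g' = -0.951 → ψ₁ = 0.490
Converged at ψ₁ = 0.490.
Drum-1 compositions:
  A: x = 0.248, y = 0.735
  B: x = 0.752, y = 0.265
Drum-2 feed = drum-1 vapor: z₂ = (0.7355, 0.2645).
Drum 2:
Rachford–Rice: g(ψ₂) = Σ zᵢ(Kᵢ−1)/(1+ψ₂(Kᵢ−1)) = 0.
Check two-phase: ΣzᵢKᵢ = 1.272 > 1 and Σzᵢ/Kᵢ = 1.786 > 1, so g(0) = 0.272 > 0 and g(1) = -0.786 < 0.
Iterate (Newton) starting at ψ₂ = 0.5:
  ψ₂ = 0.500: g = 0.0092, g' = -0.656 → ψ₂ = 0.514
Converged at ψ₂ = 0.514.
  A: x = 0.550, y = 0.911
  B: x = 0.450, y = 0.089

y_B (drum 2) = 0.089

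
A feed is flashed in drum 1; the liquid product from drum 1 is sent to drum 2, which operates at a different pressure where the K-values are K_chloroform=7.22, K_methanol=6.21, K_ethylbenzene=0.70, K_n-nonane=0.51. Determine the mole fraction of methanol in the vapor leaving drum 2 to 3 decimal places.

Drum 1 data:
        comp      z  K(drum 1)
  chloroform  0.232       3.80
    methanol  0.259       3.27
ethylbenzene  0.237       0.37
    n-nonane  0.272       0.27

y_methanol (drum 2) = 0.247

Drum 1:
Material balance + equilibrium reduce to Σ zᵢ(Kᵢ−1)/(1+ψ₁(Kᵢ−1)) = 0.
g(0) = ΣzᵢKᵢ − 1 = 0.890 and g(1) = 1 − Σzᵢ/Kᵢ = -0.788, so a root lies in (0, 1).
Newton iteration, ψ₁⁰ = 0.5:
  ψ₁ = 0.500: g = 0.0154, g' = -1.169 → ψ₁ = 0.513
Converged at ψ₁ = 0.513.
Drum-1 compositions:
  chloroform: x = 0.095, y = 0.362
  methanol: x = 0.120, y = 0.391
  ethylbenzene: x = 0.350, y = 0.130
  n-nonane: x = 0.435, y = 0.117
Drum-2 feed = drum-1 liquid: z₂ = (0.0952, 0.1196, 0.3502, 0.4349).
Drum 2:
Rachford–Rice: g(ψ₂) = Σ zᵢ(Kᵢ−1)/(1+ψ₂(Kᵢ−1)) = 0.
Check two-phase: ΣzᵢKᵢ = 1.897 > 1 and Σzᵢ/Kᵢ = 1.386 > 1, so g(0) = 0.897 > 0 and g(1) = -0.386 < 0.
Newton–Raphson from ψ₂ = 0.5:
  ψ₂ = 0.500: g = -0.0889, g' = -0.695 → ψ₂ = 0.372
  ψ₂ = 0.372: g = 0.0119, g' = -0.908 → ψ₂ = 0.385
Converged at ψ₂ = 0.385.
  chloroform: x = 0.028, y = 0.202
  methanol: x = 0.040, y = 0.247
  ethylbenzene: x = 0.396, y = 0.277
  n-nonane: x = 0.536, y = 0.273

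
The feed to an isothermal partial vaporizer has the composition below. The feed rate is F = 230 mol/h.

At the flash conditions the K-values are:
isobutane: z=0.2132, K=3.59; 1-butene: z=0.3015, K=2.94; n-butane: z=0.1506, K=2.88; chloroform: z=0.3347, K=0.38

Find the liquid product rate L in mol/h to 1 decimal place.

Material balance + equilibrium reduce to Σ zᵢ(Kᵢ−1)/(1+ψ(Kᵢ−1)) = 0.
g(0) = ΣzᵢKᵢ − 1 = 1.2127 and g(1) = 1 − Σzᵢ/Kᵢ = -0.0950, so a root lies in (0, 1).
Newton iteration, ψ⁰ = 0.5:
  ψ = 0.5000: g = 0.38271, g' = -0.9756 → ψ = 0.8923
  ψ = 0.8923: g = 0.02222, g' = -1.0014 → ψ = 0.9145
  ψ = 0.9145: g = -0.00033, g' = -1.0316 → ψ = 0.9142
Converged at ψ = 0.9142.
Then V = ψ·F = 0.9142·230 = 210.3 mol/h and L = F − V = 19.7 mol/h.

L = 19.7 mol/h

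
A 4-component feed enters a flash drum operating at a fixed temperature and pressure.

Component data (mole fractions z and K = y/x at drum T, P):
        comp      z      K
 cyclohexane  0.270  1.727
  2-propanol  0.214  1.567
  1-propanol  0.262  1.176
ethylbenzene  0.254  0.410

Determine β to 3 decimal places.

β = 0.707

Material balance + equilibrium reduce to Σ zᵢ(Kᵢ−1)/(1+β(Kᵢ−1)) = 0.
g(0) = ΣzᵢKᵢ − 1 = 0.214 and g(1) = 1 − Σzᵢ/Kᵢ = -0.135, so a root lies in (0, 1).
Newton iteration, β⁰ = 0.5:
  β = 0.500: g = 0.0683, g' = -0.303 → β = 0.725
  β = 0.725: g = -0.0065, g' = -0.372 → β = 0.708
  β = 0.708: g = -0.0001, g' = -0.364 → β = 0.707
Converged at β = 0.707.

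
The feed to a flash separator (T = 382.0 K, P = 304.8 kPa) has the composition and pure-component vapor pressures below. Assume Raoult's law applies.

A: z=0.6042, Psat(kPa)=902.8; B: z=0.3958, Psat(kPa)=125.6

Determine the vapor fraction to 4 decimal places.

ψ = 0.8259

Raoult's law: Kᵢ = Pᵢˢᵃᵗ/P = Pᵢˢᵃᵗ/304.8.
  K_A = 902.8/304.8 = 2.961942, K_B = 125.6/304.8 = 0.412073
Binary case is linear: z₁(K₁−1)(1+ψ(K₂−1)) + z₂(K₂−1)(1+ψ(K₁−1)) = 0
⇒ ψ = [z₁(K₁−1)+z₂(K₂−1)] / [−(K₁−1)(K₂−1)] = 0.95270/1.15348 = 0.8259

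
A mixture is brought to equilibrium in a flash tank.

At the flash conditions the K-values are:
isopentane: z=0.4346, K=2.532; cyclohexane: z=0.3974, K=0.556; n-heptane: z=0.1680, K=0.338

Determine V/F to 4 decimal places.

V/F = 0.4743

Rachford–Rice: g(V/F) = Σ zᵢ(Kᵢ−1)/(1+V/F(Kᵢ−1)) = 0.
Feasibility: ΣzᵢKᵢ = 1.3781, Σzᵢ/Kᵢ = 1.3834 — both > 1, two phases present.
Newton iteration, V/F⁰ = 0.5:
  V/F = 0.5000: g = -0.01602, g' = -0.6210 → V/F = 0.4742
  V/F = 0.4742: g = 0.00004, g' = -0.6243 → V/F = 0.4743
Converged at V/F = 0.4743.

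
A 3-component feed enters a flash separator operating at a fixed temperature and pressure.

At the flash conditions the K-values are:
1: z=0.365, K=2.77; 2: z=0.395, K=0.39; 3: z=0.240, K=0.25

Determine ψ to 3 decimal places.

Rachford–Rice: g(ψ) = Σ zᵢ(Kᵢ−1)/(1+ψ(Kᵢ−1)) = 0.
g(0) = ΣzᵢKᵢ − 1 = 0.225 and g(1) = 1 − Σzᵢ/Kᵢ = -1.105, so a root lies in (0, 1).
Newton iteration, ψ⁰ = 0.58:
  ψ = 0.580: g = -0.3727, g' = -1.053 → ψ = 0.226
  ψ = 0.226: g = -0.0349, g' = -0.977 → ψ = 0.190
  ψ = 0.190: g = 0.0006, g' = -1.012 → ψ = 0.191
Converged at ψ = 0.191.

ψ = 0.191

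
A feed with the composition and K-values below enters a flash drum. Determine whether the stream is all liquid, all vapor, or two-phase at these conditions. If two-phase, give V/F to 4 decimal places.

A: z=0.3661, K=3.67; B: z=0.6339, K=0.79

ΣzᵢKᵢ = 1.8444; Σzᵢ/Kᵢ = 0.9022.
Since Σzᵢ/Kᵢ < 1 the mixture is above its dew point — single vapor phase.

all vapor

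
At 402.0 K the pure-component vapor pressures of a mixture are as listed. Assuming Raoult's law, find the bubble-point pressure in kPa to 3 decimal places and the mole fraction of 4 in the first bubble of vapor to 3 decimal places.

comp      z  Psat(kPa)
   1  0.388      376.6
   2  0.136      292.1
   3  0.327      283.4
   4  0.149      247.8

At the bubble point ψ → 0, so ΣzᵢKᵢ = 1 with Kᵢ = Pᵢˢᵃᵗ/P ⇒ P = ΣzᵢPᵢˢᵃᵗ.
P = 0.388·376.6 + 0.136·292.1 + 0.327·283.4 + 0.149·247.8 = 315.440 kPa
yᵢ = zᵢPᵢˢᵃᵗ/P ⇒ y_4 = 0.149·247.8/315.440 = 0.117

Pbub = 315.440 kPa, y_4 = 0.117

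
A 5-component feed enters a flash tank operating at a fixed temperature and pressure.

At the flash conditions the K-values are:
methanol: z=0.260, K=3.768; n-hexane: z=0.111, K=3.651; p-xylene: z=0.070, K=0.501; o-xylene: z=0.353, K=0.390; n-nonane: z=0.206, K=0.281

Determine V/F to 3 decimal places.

Material balance + equilibrium reduce to Σ zᵢ(Kᵢ−1)/(1+V/F(Kᵢ−1)) = 0.
Feasibility: ΣzᵢKᵢ = 1.616, Σzᵢ/Kᵢ = 1.877 — both > 1, two phases present.
Newton iteration, V/F⁰ = 0.5:
  V/F = 0.500: g = -0.1592, g' = -1.057 → V/F = 0.349
  V/F = 0.349: g = 0.0048, g' = -1.153 → V/F = 0.354
Converged at V/F = 0.354.

V/F = 0.354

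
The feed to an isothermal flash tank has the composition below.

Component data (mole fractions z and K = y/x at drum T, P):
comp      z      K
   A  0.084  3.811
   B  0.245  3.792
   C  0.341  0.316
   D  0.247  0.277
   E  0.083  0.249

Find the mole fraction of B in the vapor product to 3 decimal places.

y_B = 0.570

Material balance + equilibrium reduce to Σ zᵢ(Kᵢ−1)/(1+ψ(Kᵢ−1)) = 0.
Feasibility: ΣzᵢKᵢ = 1.446, Σzᵢ/Kᵢ = 2.391 — both > 1, two phases present.
Newton iteration, ψ⁰ = 0.3:
  ψ = 0.300: g = -0.1016, g' = -1.302 → ψ = 0.222
  ψ = 0.222: g = 0.0052, g' = -1.452 → ψ = 0.226
Converged at ψ = 0.226.
Compositions from xᵢ = zᵢ/(1+ψ(Kᵢ−1)), yᵢ = Kᵢxᵢ:
  A: x = 0.051, y = 0.196
  B: x = 0.150, y = 0.570
  C: x = 0.403, y = 0.127
  D: x = 0.295, y = 0.082
  E: x = 0.100, y = 0.025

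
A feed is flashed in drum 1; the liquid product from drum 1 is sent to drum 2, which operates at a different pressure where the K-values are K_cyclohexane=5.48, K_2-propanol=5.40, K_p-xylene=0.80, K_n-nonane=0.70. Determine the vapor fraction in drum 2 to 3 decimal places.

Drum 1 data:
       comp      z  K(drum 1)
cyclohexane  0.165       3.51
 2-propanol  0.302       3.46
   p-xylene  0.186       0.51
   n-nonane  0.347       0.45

Drum 1:
Iterate (Newton) starting at ψ₁ = 0.33:
  ψ₁ = 0.330: g = 0.2947, g' = -1.088 → ψ₁ = 0.601
  ψ₁ = 0.601: g = 0.0507, g' = -0.787 → ψ₁ = 0.665
  ψ₁ = 0.665: g = 0.0007, g' = -0.768 → ψ₁ = 0.666
Converged at ψ₁ = 0.666.
Drum-1 compositions:
  cyclohexane: x = 0.062, y = 0.217
  2-propanol: x = 0.114, y = 0.396
  p-xylene: x = 0.276, y = 0.141
  n-nonane: x = 0.548, y = 0.246
Drum-2 feed = drum-1 liquid: z₂ = (0.0617, 0.1144, 0.2761, 0.5477).
Drum 2:
Material balance + equilibrium reduce to Σ zᵢ(Kᵢ−1)/(1+ψ₂(Kᵢ−1)) = 0.
g(0) = ΣzᵢKᵢ − 1 = 0.561 and g(1) = 1 − Σzᵢ/Kᵢ = -0.160, so a root lies in (0, 1).
Iterate (Newton) starting at ψ₂ = 0.5:
  ψ₂ = 0.500: g = -0.0119, g' = -0.416 → ψ₂ = 0.471
  ψ₂ = 0.471: g = 0.0004, g' = -0.443 → ψ₂ = 0.472
Converged at ψ₂ = 0.472.
  cyclohexane: x = 0.020, y = 0.109
  2-propanol: x = 0.037, y = 0.201
  p-xylene: x = 0.305, y = 0.244
  n-nonane: x = 0.638, y = 0.447

V/F (drum 2) = 0.472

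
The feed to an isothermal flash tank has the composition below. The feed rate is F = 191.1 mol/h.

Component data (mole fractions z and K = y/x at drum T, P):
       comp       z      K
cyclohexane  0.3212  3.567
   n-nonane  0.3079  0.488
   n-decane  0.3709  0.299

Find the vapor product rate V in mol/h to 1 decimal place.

Rachford–Rice: g(ψ) = Σ zᵢ(Kᵢ−1)/(1+ψ(Kᵢ−1)) = 0.
Feasibility: ΣzᵢKᵢ = 1.4069, Σzᵢ/Kᵢ = 1.9615 — both > 1, two phases present.
Newton–Raphson from ψ = 0.5:
  ψ = 0.5000: g = -0.25112, g' = -0.9838 → ψ = 0.2447
  ψ = 0.2447: g = 0.01231, g' = -1.1694 → ψ = 0.2553
  ψ = 0.2553: g = 0.00011, g' = -1.1497 → ψ = 0.2554
Converged at ψ = 0.2554.
Then V = ψ·F = 0.2554·191.1 = 48.8 mol/h and L = F − V = 142.3 mol/h.

V = 48.8 mol/h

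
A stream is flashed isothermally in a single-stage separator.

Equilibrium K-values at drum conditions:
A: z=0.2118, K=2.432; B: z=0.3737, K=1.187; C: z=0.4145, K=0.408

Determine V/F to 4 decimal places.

V/F = 0.2547

Newton iteration, V/F⁰ = 0.66:
  V/F = 0.6600: g = -0.18461, g' = -0.5165 → V/F = 0.3026
  V/F = 0.3026: g = -0.02117, g' = -0.4387 → V/F = 0.2543
  V/F = 0.2543: g = 0.00017, g' = -0.4466 → V/F = 0.2547
Converged at V/F = 0.2547.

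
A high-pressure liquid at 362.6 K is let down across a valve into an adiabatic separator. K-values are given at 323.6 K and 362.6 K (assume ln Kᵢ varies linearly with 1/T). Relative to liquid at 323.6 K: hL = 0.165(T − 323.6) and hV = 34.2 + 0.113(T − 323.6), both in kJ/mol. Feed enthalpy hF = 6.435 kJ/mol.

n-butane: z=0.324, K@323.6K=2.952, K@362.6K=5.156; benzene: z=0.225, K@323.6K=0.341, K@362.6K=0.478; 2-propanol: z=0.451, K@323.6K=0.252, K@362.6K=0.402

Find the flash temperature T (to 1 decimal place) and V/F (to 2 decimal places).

Adiabatic flash: solve Rachford–Rice at each trial T, then check hF = ψ·hV(T) + (1−ψ)·hL(T).
  T = 323.6 K: K = (2.952, 0.341, 0.252), RR gives ψ = 0.105, H_out = 3.577 kJ/mol
  T = 362.6 K: K = (5.156, 0.478, 0.402), RR gives ψ = 0.402, H_out = 19.382 kJ/mol
  T = 343.1 K: K = (3.964, 0.408, 0.323), RR gives ψ = 0.271, H_out = 12.198 kJ/mol
  T = 333.4 K: K = (3.438, 0.374, 0.286), RR gives ψ = 0.196, H_out = 8.213 kJ/mol
  T = 328.5 K: K = (3.189, 0.357, 0.269), RR gives ψ = 0.153, H_out = 5.995 kJ/mol
  T = 330.9 K: K = (3.310, 0.365, 0.277), RR gives ψ = 0.174, H_out = 7.103 kJ/mol
  T = 329.7 K: K = (3.249, 0.361, 0.273), RR gives ψ = 0.164, H_out = 6.554 kJ/mol
Linear interpolation between T = 328.5 (H_out = 5.995) and T = 329.7 (H_out = 6.554) on hF = 6.435 gives T ≈ 329.4 K, at which ψ = 0.16.

T = 329.4 K, V/F = 0.16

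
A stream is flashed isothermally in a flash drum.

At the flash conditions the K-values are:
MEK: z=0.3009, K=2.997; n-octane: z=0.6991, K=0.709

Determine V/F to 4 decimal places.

Binary case is linear: z₁(K₁−1)(1+V/F(K₂−1)) + z₂(K₂−1)(1+V/F(K₁−1)) = 0
⇒ V/F = [z₁(K₁−1)+z₂(K₂−1)] / [−(K₁−1)(K₂−1)] = 0.39746/0.58113 = 0.6839

V/F = 0.6839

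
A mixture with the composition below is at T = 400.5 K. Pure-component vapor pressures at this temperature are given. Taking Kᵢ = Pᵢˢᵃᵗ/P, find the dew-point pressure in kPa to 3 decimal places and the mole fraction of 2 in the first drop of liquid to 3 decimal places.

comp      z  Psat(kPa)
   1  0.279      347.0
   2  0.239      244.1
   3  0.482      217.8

At the dew point ψ → 1, so Σzᵢ/Kᵢ = 1 with Kᵢ = Pᵢˢᵃᵗ/P ⇒ 1/P = Σzᵢ/Pᵢˢᵃᵗ.
1/P = 0.279/347.0 + 0.239/244.1 + 0.482/217.8 = 0.003996 ⇒ P = 250.239 kPa
xᵢ = zᵢP/Pᵢˢᵃᵗ ⇒ x_2 = 0.239·250.239/244.1 = 0.245

Pdew = 250.239 kPa, x_2 = 0.245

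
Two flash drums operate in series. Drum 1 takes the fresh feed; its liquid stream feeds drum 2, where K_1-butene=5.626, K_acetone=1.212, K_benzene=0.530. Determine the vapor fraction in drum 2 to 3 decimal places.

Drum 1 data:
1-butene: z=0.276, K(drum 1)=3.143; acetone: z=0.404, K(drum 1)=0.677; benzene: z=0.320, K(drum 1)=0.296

Drum 1:
Material balance + equilibrium reduce to Σ zᵢ(Kᵢ−1)/(1+ψ₁(Kᵢ−1)) = 0.
Feasibility: ΣzᵢKᵢ = 1.236, Σzᵢ/Kᵢ = 1.766 — both > 1, two phases present.
Newton iteration, ψ₁⁰ = 0.63:
  ψ₁ = 0.630: g = -0.3170, g' = -0.808 → ψ₁ = 0.238
  ψ₁ = 0.238: g = -0.0201, g' = -0.835 → ψ₁ = 0.214
Converged at ψ₁ = 0.214.
Drum-1 compositions:
  1-butene: x = 0.189, y = 0.595
  acetone: x = 0.434, y = 0.294
  benzene: x = 0.377, y = 0.112
Drum-2 feed = drum-1 liquid: z₂ = (0.1892, 0.4340, 0.3768).
Drum 2:
Material balance + equilibrium reduce to Σ zᵢ(Kᵢ−1)/(1+ψ₂(Kᵢ−1)) = 0.
g(0) = ΣzᵢKᵢ − 1 = 0.790 and g(1) = 1 − Σzᵢ/Kᵢ = -0.103, so a root lies in (0, 1).
Iterate (Newton) starting at ψ₂ = 0.65:
  ψ₂ = 0.650: g = 0.0443, g' = -0.440 → ψ₂ = 0.751
  ψ₂ = 0.751: g = 0.0014, g' = -0.416 → ψ₂ = 0.754
Converged at ψ₂ = 0.754.
  1-butene: x = 0.042, y = 0.237
  acetone: x = 0.374, y = 0.454
  benzene: x = 0.584, y = 0.309

V/F (drum 2) = 0.754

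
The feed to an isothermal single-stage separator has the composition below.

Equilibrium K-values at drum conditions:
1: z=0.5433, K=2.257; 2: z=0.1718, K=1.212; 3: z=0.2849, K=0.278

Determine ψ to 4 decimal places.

Material balance + equilibrium reduce to Σ zᵢ(Kᵢ−1)/(1+ψ(Kᵢ−1)) = 0.
Feasibility: ΣzᵢKᵢ = 1.5137, Σzᵢ/Kᵢ = 1.4073 — both > 1, two phases present.
Newton–Raphson from ψ = 0.3:
  ψ = 0.3000: g = 0.26759, g' = -0.7015 → ψ = 0.6815
  ψ = 0.6815: g = -0.00527, g' = -0.8305 → ψ = 0.6751
Converged at ψ = 0.6751.

ψ = 0.6751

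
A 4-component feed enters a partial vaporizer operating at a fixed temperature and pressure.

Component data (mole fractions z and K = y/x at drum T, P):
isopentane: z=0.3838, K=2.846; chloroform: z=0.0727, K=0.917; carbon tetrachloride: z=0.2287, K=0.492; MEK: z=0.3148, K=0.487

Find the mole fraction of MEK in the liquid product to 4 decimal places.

x_MEK = 0.4183

Rachford–Rice: g(ψ) = Σ zᵢ(Kᵢ−1)/(1+ψ(Kᵢ−1)) = 0.
Feasibility: ΣzᵢKᵢ = 1.4248, Σzᵢ/Kᵢ = 1.3254 — both > 1, two phases present.
Iterate (Newton) starting at ψ = 0.4:
  ψ = 0.4000: g = 0.05232, g' = -0.6574 → ψ = 0.4796
  ψ = 0.4796: g = 0.00172, g' = -0.6174 → ψ = 0.4824
Converged at ψ = 0.4824.
Compositions from xᵢ = zᵢ/(1+ψ(Kᵢ−1)), yᵢ = Kᵢxᵢ:
  isopentane: x = 0.2030, y = 0.5778
  chloroform: x = 0.0757, y = 0.0694
  carbon tetrachloride: x = 0.3029, y = 0.1490
  MEK: x = 0.4183, y = 0.2037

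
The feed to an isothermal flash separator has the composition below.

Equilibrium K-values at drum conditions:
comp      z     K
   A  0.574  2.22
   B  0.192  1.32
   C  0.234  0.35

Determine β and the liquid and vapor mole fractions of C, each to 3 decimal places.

Newton–Raphson from β = 0.5:
  β = 0.500: g = 0.2626, g' = -0.561 → β = 0.968
  β = 0.968: g = -0.0421, g' = -0.910 → β = 0.922
  β = 0.922: g = -0.0023, g' = -0.816 → β = 0.919
Converged at β = 0.919.
Compositions from xᵢ = zᵢ/(1+β(Kᵢ−1)), yᵢ = Kᵢxᵢ:
  A: x = 0.271, y = 0.601
  B: x = 0.148, y = 0.196
  C: x = 0.581, y = 0.203

β = 0.919, x_C = 0.581, y_C = 0.203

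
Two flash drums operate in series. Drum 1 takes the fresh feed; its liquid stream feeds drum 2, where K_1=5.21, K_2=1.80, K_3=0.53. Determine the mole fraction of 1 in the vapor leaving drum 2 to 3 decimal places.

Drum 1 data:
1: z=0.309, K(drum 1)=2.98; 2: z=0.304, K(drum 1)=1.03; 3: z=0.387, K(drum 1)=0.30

Drum 1:
Iterate (Newton) starting at ψ₁ = 0.66:
  ψ₁ = 0.660: g = -0.2294, g' = -0.883 → ψ₁ = 0.400
  ψ₁ = 0.400: g = -0.0260, g' = -0.743 → ψ₁ = 0.365
Converged at ψ₁ = 0.365.
Drum-1 compositions:
  1: x = 0.179, y = 0.534
  2: x = 0.301, y = 0.310
  3: x = 0.520, y = 0.156
Drum-2 feed = drum-1 liquid: z₂ = (0.1793, 0.3007, 0.5200).
Drum 2:
Rachford–Rice: g(ψ₂) = Σ zᵢ(Kᵢ−1)/(1+ψ₂(Kᵢ−1)) = 0.
g(0) = ΣzᵢKᵢ − 1 = 0.751 and g(1) = 1 − Σzᵢ/Kᵢ = -0.183, so a root lies in (0, 1).
Newton iteration, ψ₂⁰ = 0.6:
  ψ₂ = 0.600: g = 0.0362, g' = -0.566 → ψ₂ = 0.664
  ψ₂ = 0.664: g = 0.0007, g' = -0.545 → ψ₂ = 0.665
Converged at ψ₂ = 0.665.
  1: x = 0.047, y = 0.246
  2: x = 0.196, y = 0.353
  3: x = 0.757, y = 0.401

y_1 (drum 2) = 0.246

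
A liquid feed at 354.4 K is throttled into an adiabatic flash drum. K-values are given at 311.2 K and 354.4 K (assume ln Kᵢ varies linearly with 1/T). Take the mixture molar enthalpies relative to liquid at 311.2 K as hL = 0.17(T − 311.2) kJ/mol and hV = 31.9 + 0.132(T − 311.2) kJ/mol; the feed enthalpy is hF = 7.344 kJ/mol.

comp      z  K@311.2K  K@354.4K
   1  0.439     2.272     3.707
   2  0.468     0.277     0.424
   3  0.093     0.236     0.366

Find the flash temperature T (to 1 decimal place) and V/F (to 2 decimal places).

Adiabatic flash: solve Rachford–Rice at each trial T, then check hF = ψ·hV(T) + (1−ψ)·hL(T).
  T = 311.2 K: K = (2.272, 0.277, 0.236), RR gives ψ = 0.160, H_out = 5.119 kJ/mol
  T = 354.4 K: K = (3.707, 0.424, 0.366), RR gives ψ = 0.542, H_out = 23.741 kJ/mol
  T = 332.8 K: K = (2.949, 0.347, 0.298), RR gives ψ = 0.376, H_out = 15.369 kJ/mol
  T = 322.0 K: K = (2.600, 0.311, 0.266), RR gives ψ = 0.280, H_out = 10.650 kJ/mol
  T = 316.6 K: K = (2.433, 0.294, 0.251), RR gives ψ = 0.224, H_out = 8.020 kJ/mol
  T = 313.9 K: K = (2.352, 0.285, 0.243), RR gives ψ = 0.193, H_out = 6.609 kJ/mol
  T = 315.2 K: K = (2.391, 0.290, 0.247), RR gives ψ = 0.208, H_out = 7.297 kJ/mol
Linear interpolation between T = 315.2 (H_out = 7.297) and T = 316.6 (H_out = 8.020) on hF = 7.344 gives T ≈ 315.3 K, at which ψ = 0.21.

T = 315.3 K, V/F = 0.21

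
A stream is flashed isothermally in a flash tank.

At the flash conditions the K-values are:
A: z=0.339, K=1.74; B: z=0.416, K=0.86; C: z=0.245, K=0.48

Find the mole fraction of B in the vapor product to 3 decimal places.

Rachford–Rice: g(ψ) = Σ zᵢ(Kᵢ−1)/(1+ψ(Kᵢ−1)) = 0.
Feasibility: ΣzᵢKᵢ = 1.065, Σzᵢ/Kᵢ = 1.189 — both > 1, two phases present.
Newton iteration, ψ⁰ = 0.46:
  ψ = 0.460: g = -0.0426, g' = -0.227 → ψ = 0.273
  ψ = 0.273: g = -0.0002, g' = -0.227 → ψ = 0.272
Converged at ψ = 0.272.
Compositions from xᵢ = zᵢ/(1+ψ(Kᵢ−1)), yᵢ = Kᵢxᵢ:
  A: x = 0.282, y = 0.491
  B: x = 0.432, y = 0.372
  C: x = 0.285, y = 0.137

y_B = 0.372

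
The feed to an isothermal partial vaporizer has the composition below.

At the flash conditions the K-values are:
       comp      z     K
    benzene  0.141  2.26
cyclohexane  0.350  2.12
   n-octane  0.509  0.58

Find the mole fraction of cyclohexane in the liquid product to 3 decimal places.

x_cyclohexane = 0.193

Material balance + equilibrium reduce to Σ zᵢ(Kᵢ−1)/(1+ψ(Kᵢ−1)) = 0.
g(0) = ΣzᵢKᵢ − 1 = 0.356 and g(1) = 1 − Σzᵢ/Kᵢ = -0.105, so a root lies in (0, 1).
Newton–Raphson from ψ = 0.44:
  ψ = 0.440: g = 0.1146, g' = -0.425 → ψ = 0.710
  ψ = 0.710: g = 0.0076, g' = -0.381 → ψ = 0.730
Converged at ψ = 0.730.
Compositions from xᵢ = zᵢ/(1+ψ(Kᵢ−1)), yᵢ = Kᵢxᵢ:
  benzene: x = 0.073, y = 0.166
  cyclohexane: x = 0.193, y = 0.408
  n-octane: x = 0.734, y = 0.426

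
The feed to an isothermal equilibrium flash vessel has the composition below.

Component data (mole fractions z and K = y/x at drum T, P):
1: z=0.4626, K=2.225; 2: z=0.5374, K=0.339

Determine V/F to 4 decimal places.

V/F = 0.2612

Rachford–Rice: g(V/F) = Σ zᵢ(Kᵢ−1)/(1+V/F(Kᵢ−1)) = 0.
Check two-phase: ΣzᵢKᵢ = 1.2115 > 1 and Σzᵢ/Kᵢ = 1.7932 > 1, so g(0) = 0.2115 > 0 and g(1) = -0.7932 < 0.
Binary case is linear: z₁(K₁−1)(1+V/F(K₂−1)) + z₂(K₂−1)(1+V/F(K₁−1)) = 0
⇒ V/F = [z₁(K₁−1)+z₂(K₂−1)] / [−(K₁−1)(K₂−1)] = 0.21146/0.80973 = 0.2612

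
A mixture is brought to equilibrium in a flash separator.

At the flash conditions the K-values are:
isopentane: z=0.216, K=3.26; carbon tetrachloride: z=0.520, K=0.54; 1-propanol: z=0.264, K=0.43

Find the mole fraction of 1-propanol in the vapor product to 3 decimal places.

Rachford–Rice: g(β) = Σ zᵢ(Kᵢ−1)/(1+β(Kᵢ−1)) = 0.
g(0) = ΣzᵢKᵢ − 1 = 0.098 and g(1) = 1 − Σzᵢ/Kᵢ = -0.643, so a root lies in (0, 1).
Newton iteration, β⁰ = 0.5:
  β = 0.500: g = -0.2919, g' = -0.597 → β = 0.011
  β = 0.011: g = 0.0849, g' = -1.250 → β = 0.079
  β = 0.079: g = 0.0088, g' = -1.008 → β = 0.087
Converged at β = 0.087.
Compositions from xᵢ = zᵢ/(1+β(Kᵢ−1)), yᵢ = Kᵢxᵢ:
  isopentane: x = 0.180, y = 0.588
  carbon tetrachloride: x = 0.542, y = 0.293
  1-propanol: x = 0.278, y = 0.119

y_1-propanol = 0.119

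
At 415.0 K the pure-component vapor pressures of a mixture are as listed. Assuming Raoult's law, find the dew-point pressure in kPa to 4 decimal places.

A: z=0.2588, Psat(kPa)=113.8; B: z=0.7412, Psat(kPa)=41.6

Pdew = 49.7724 kPa

At the dew point ψ → 1, so Σzᵢ/Kᵢ = 1 with Kᵢ = Pᵢˢᵃᵗ/P ⇒ 1/P = Σzᵢ/Pᵢˢᵃᵗ.
1/P = 0.2588/113.8 + 0.7412/41.6 = 0.0200915 ⇒ P = 49.7724 kPa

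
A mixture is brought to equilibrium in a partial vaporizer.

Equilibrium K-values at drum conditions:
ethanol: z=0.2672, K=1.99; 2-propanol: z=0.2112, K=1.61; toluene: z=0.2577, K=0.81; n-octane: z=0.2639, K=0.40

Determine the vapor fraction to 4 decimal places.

Rachford–Rice: g(ψ) = Σ zᵢ(Kᵢ−1)/(1+ψ(Kᵢ−1)) = 0.
g(0) = ΣzᵢKᵢ − 1 = 0.1861 and g(1) = 1 − Σzᵢ/Kᵢ = -0.2433, so a root lies in (0, 1).
Iterate (Newton) starting at ψ = 0.5:
  ψ = 0.5000: g = -0.00464, g' = -0.3686 → ψ = 0.4874
Converged at ψ = 0.4874.

ψ = 0.4874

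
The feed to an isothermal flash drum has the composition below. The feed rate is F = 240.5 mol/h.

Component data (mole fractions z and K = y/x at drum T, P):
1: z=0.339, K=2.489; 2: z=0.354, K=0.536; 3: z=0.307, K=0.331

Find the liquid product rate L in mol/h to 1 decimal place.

Let β = V/F and solve Σ zᵢ(Kᵢ−1)/(1+β(Kᵢ−1)) = 0.
Check two-phase: ΣzᵢKᵢ = 1.135 > 1 and Σzᵢ/Kᵢ = 1.724 > 1, so g(0) = 0.135 > 0 and g(1) = -0.724 < 0.
Iterate (Newton) starting at β = 0.38:
  β = 0.380: g = -0.1524, g' = -0.666 → β = 0.151
  β = 0.151: g = 0.0070, g' = -0.759 → β = 0.160
Converged at β = 0.160.
Then V = β·F = 0.1603·240.5 = 38.6 mol/h and L = F − V = 201.9 mol/h.

L = 201.9 mol/h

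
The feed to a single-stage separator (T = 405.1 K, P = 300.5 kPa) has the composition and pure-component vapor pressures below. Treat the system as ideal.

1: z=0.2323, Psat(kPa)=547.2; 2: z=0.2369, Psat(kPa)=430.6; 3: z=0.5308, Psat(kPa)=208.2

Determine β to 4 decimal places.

β = 0.6540

Raoult's law: Kᵢ = Pᵢˢᵃᵗ/P = Pᵢˢᵃᵗ/300.5.
  K_1 = 547.2/300.5 = 1.820965, K_2 = 430.6/300.5 = 1.432945, K_3 = 208.2/300.5 = 0.692845
Newton–Raphson from β = 0.5:
  β = 0.5000: g = 0.02690, g' = -0.1786 → β = 0.6506
  β = 0.6506: g = 0.00058, g' = -0.1718 → β = 0.6540
Converged at β = 0.6540.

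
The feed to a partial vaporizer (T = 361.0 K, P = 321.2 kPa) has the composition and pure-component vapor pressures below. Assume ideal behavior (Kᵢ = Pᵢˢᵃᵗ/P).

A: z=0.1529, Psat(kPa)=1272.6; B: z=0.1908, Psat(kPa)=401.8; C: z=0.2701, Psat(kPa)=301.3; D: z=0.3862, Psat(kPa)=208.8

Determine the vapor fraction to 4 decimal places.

Raoult's law: Kᵢ = Pᵢˢᵃᵗ/P = Pᵢˢᵃᵗ/321.2.
  K_A = 1272.6/321.2 = 3.962017, K_B = 401.8/321.2 = 1.250934, K_C = 301.3/321.2 = 0.938045, K_D = 208.8/321.2 = 0.650062
Newton–Raphson from ψ = 0.5:
  ψ = 0.5000: g = 0.04401, g' = -0.2980 → ψ = 0.6477
  ψ = 0.6477: g = 0.00418, g' = -0.2466 → ψ = 0.6646
  ψ = 0.6646: g = 0.00004, g' = -0.2425 → ψ = 0.6648
Converged at ψ = 0.6648.

ψ = 0.6648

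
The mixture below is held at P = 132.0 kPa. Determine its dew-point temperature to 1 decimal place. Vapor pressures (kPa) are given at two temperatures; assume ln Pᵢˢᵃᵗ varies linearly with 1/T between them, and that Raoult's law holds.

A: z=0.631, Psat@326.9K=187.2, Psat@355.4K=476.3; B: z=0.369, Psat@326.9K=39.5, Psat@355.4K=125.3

T = 339.8 K

Dew-point temperature: Σzᵢ·P/Pᵢˢᵃᵗ(T) = 1. Interpolate ln Pᵢˢᵃᵗ = aᵢ + bᵢ/T.
  T = 326.9 K: ΣzᵢP/Pᵢˢᵃᵗ = 1.6780
  T = 355.4 K: ΣzᵢP/Pᵢˢᵃᵗ = 0.5636
  T = 341.1 K: ΣzᵢP/Pᵢˢᵃᵗ = 0.9512
  T = 334.0 K: ΣzᵢP/Pᵢˢᵃᵗ = 1.2554
  T = 337.6 K: ΣzᵢP/Pᵢˢᵃᵗ = 1.0890
  T = 339.4 K: ΣzᵢP/Pᵢˢᵃᵗ = 1.0154
Interpolating between 339.4 K and 341.1 K gives T ≈ 339.8 K.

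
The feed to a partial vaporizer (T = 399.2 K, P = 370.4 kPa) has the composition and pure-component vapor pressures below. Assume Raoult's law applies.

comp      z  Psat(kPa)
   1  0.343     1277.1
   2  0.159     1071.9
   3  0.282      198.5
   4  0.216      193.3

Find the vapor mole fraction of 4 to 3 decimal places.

y_4 = 0.189

Raoult's law: Kᵢ = Pᵢˢᵃᵗ/P = Pᵢˢᵃᵗ/370.4.
  K_1 = 1277.1/370.4 = 3.44789, K_2 = 1071.9/370.4 = 2.89390, K_3 = 198.5/370.4 = 0.53591, K_4 = 193.3/370.4 = 0.52187
Rachford–Rice: g(V/F) = Σ zᵢ(Kᵢ−1)/(1+V/F(Kᵢ−1)) = 0.
Check two-phase: ΣzᵢKᵢ = 1.907 > 1 and Σzᵢ/Kᵢ = 1.095 > 1, so g(0) = 0.907 > 0 and g(1) = -0.095 < 0.
Newton–Raphson from V/F = 0.5:
  V/F = 0.500: g = 0.2261, g' = -0.754 → V/F = 0.800
  V/F = 0.800: g = 0.0283, g' = -0.608 → V/F = 0.846
Converged at V/F = 0.846.
Compositions from xᵢ = zᵢ/(1+V/F(Kᵢ−1)), yᵢ = Kᵢxᵢ:
  1: x = 0.112, y = 0.385
  2: x = 0.061, y = 0.177
  3: x = 0.464, y = 0.249
  4: x = 0.363, y = 0.189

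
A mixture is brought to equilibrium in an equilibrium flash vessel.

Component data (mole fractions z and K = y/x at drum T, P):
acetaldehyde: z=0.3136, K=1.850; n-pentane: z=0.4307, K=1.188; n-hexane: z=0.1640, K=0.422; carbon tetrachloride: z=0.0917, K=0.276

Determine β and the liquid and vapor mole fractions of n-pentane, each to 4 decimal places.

β = 0.5654, x_n-pentane = 0.3893, y_n-pentane = 0.4625

Newton iteration, β⁰ = 0.5:
  β = 0.5000: g = 0.02369, g' = -0.3508 → β = 0.5675
  β = 0.5675: g = -0.00079, g' = -0.3754 → β = 0.5654
Converged at β = 0.5654.
Compositions from xᵢ = zᵢ/(1+β(Kᵢ−1)), yᵢ = Kᵢxᵢ:
  acetaldehyde: x = 0.2118, y = 0.3918
  n-pentane: x = 0.3893, y = 0.4625
  n-hexane: x = 0.2436, y = 0.1028
  carbon tetrachloride: x = 0.1553, y = 0.0429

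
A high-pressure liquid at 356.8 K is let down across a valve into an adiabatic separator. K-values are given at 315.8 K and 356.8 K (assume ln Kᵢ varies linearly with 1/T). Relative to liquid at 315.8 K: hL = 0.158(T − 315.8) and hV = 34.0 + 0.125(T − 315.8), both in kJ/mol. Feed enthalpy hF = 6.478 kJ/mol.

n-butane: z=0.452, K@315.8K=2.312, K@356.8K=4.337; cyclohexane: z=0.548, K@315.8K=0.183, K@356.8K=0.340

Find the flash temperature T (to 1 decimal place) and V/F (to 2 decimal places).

Adiabatic flash: solve Rachford–Rice at each trial T, then check hF = ψ·hV(T) + (1−ψ)·hL(T).
  T = 315.8 K: K = (2.312, 0.183), RR gives ψ = 0.136, H_out = 4.609 kJ/mol
  T = 356.8 K: K = (4.337, 0.340), RR gives ψ = 0.521, H_out = 23.475 kJ/mol
  T = 336.3 K: K = (3.228, 0.254), RR gives ψ = 0.360, H_out = 15.238 kJ/mol
  T = 326.1 K: K = (2.748, 0.217), RR gives ψ = 0.264, H_out = 10.508 kJ/mol
  T = 321.0 K: K = (2.526, 0.200), RR gives ψ = 0.206, H_out = 7.783 kJ/mol
  T = 318.4 K: K = (2.418, 0.191), RR gives ψ = 0.172, H_out = 6.255 kJ/mol
  T = 319.7 K: K = (2.472, 0.195), RR gives ψ = 0.189, H_out = 7.033 kJ/mol
Linear interpolation between T = 318.4 (H_out = 6.255) and T = 319.7 (H_out = 7.033) on hF = 6.478 gives T ≈ 318.8 K, at which ψ = 0.18.

T = 318.8 K, V/F = 0.18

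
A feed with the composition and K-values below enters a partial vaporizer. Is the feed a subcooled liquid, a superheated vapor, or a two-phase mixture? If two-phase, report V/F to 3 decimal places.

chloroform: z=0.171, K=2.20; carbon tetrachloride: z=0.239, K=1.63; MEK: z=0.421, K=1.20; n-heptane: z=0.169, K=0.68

superheated vapor

ΣzᵢKᵢ = 1.386; Σzᵢ/Kᵢ = 0.824.
Since Σzᵢ/Kᵢ < 1 the mixture is above its dew point — single vapor phase.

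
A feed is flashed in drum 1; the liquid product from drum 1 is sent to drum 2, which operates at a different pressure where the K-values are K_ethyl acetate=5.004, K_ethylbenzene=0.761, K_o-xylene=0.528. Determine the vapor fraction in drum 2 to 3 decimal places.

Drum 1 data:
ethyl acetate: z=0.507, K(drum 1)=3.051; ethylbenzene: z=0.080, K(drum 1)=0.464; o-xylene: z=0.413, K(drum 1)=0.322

V/F (drum 2) = 0.362

Drum 1:
Let ψ₁ = V/F and solve Σ zᵢ(Kᵢ−1)/(1+ψ₁(Kᵢ−1)) = 0.
Check two-phase: ΣzᵢKᵢ = 1.717 > 1 and Σzᵢ/Kᵢ = 1.621 > 1, so g(0) = 0.717 > 0 and g(1) = -0.621 < 0.
Newton iteration, ψ₁⁰ = 0.5:
  ψ₁ = 0.500: g = 0.0312, g' = -0.997 → ψ₁ = 0.531
Converged at ψ₁ = 0.531.
Drum-1 compositions:
  ethyl acetate: x = 0.243, y = 0.740
  ethylbenzene: x = 0.112, y = 0.052
  o-xylene: x = 0.646, y = 0.208
Drum-2 feed = drum-1 liquid: z₂ = (0.2426, 0.1119, 0.6455).
Drum 2:
Material balance + equilibrium reduce to Σ zᵢ(Kᵢ−1)/(1+ψ₂(Kᵢ−1)) = 0.
Feasibility: ΣzᵢKᵢ = 1.640, Σzᵢ/Kᵢ = 1.418 — both > 1, two phases present.
Newton iteration, ψ₂⁰ = 0.36:
  ψ₂ = 0.360: g = 0.0016, g' = -0.869 → ψ₂ = 0.362
Converged at ψ₂ = 0.362.
  ethyl acetate: x = 0.099, y = 0.496
  ethylbenzene: x = 0.122, y = 0.093
  o-xylene: x = 0.778, y = 0.411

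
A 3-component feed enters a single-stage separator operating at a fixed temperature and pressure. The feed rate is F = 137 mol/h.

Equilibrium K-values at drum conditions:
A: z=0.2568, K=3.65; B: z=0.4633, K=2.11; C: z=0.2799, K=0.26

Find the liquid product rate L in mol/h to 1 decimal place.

L = 29.3 mol/h

Let β = V/F and solve Σ zᵢ(Kᵢ−1)/(1+β(Kᵢ−1)) = 0.
Feasibility: ΣzᵢKᵢ = 1.9877, Σzᵢ/Kᵢ = 1.3665 — both > 1, two phases present.
Iterate (Newton) starting at β = 0.66:
  β = 0.6600: g = 0.13951, g' = -1.0144 → β = 0.7975
  β = 0.7975: g = -0.01404, g' = -1.2592 → β = 0.7864
  β = 0.7864: g = -0.00017, g' = -1.2293 → β = 0.7862
Converged at β = 0.7862.
Then V = β·F = 0.7862·137 = 107.7 mol/h and L = F − V = 29.3 mol/h.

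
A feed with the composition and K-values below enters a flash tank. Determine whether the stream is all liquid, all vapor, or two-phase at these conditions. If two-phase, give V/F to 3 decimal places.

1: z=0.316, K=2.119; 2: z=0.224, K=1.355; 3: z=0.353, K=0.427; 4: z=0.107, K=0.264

ΣzᵢKᵢ = 1.152; Σzᵢ/Kᵢ = 1.546.
Both exceed 1, so a two-phase solution exists.
Newton iteration, ψ⁰ = 0.5:
  ψ = 0.500: g = -0.1138, g' = -0.556 → ψ = 0.295
  ψ = 0.295: g = -0.0063, g' = -0.509 → ψ = 0.283
Converged at ψ = 0.283.

two-phase, V/F = 0.283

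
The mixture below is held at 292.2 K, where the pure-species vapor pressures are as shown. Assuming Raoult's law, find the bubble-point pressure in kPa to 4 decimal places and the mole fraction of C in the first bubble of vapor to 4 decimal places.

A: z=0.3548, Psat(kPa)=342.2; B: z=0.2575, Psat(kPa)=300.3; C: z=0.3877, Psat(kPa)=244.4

Pbub = 293.4937 kPa, y_C = 0.3228

At the bubble point ψ → 0, so ΣzᵢKᵢ = 1 with Kᵢ = Pᵢˢᵃᵗ/P ⇒ P = ΣzᵢPᵢˢᵃᵗ.
P = 0.3548·342.2 + 0.2575·300.3 + 0.3877·244.4 = 293.4937 kPa
yᵢ = zᵢPᵢˢᵃᵗ/P ⇒ y_C = 0.3877·244.4/293.4937 = 0.3228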